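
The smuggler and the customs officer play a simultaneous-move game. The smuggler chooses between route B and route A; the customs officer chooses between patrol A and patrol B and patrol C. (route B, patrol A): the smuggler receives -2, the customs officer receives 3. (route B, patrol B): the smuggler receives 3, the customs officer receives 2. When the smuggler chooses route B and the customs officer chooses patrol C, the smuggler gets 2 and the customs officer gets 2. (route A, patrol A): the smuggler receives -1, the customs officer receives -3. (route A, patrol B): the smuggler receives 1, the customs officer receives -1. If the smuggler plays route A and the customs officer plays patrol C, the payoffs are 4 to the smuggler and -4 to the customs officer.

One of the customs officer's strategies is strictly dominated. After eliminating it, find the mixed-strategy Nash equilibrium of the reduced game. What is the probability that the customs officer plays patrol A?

The customs officer's strategy patrol C is strictly dominated by patrol A: 3 > 2 and -3 > -4. Eliminate patrol C.
Set the smuggler's expected payoff from route B equal to that from route A:
  the smuggler's payoff to route B: q·(-2) + (1−q)·3 = -5q + 3
  the smuggler's payoff to route A: q·(-1) + (1−q)·1 = -2q + 1
  -5q + 3 = -2q + 1  ⇒  -3q = -2  ⇒  q = 2/3.

q = 2/3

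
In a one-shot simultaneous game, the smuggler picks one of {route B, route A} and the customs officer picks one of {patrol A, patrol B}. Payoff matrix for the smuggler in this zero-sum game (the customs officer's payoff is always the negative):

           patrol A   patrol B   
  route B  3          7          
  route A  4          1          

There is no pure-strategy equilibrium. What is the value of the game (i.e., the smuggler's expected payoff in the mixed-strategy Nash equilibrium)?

In a mixed equilibrium the smuggler is indifferent between route B and route A; this condition fixes q.
  the smuggler's payoff to route B: q·3 + (1−q)·7 = -4q + 7
  the smuggler's payoff to route A: q·4 + (1−q)·1 = 3q + 1
  -4q + 7 = 3q + 1  ⇒  -7q = -6  ⇒  q = 6/7.
The value is the smuggler's expected payoff against this mix (using route B): (6/7)·3 + (1/7)·7 = 25/7.

v = 25/7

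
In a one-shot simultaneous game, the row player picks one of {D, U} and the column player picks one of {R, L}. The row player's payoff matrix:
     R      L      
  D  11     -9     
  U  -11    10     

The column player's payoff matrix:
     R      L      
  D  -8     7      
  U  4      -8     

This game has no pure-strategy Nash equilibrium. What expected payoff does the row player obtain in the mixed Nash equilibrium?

11/41

Set the row player's expected payoff from D equal to that from U:
  the row player's payoff to D: q·11 + (1−q)·(-9) = 20q - 9
  the row player's payoff to U: q·(-11) + (1−q)·10 = -21q + 10
  20q - 9 = -21q + 10  ⇒  41q = 19  ⇒  q = 19/41.
At equilibrium the row player is indifferent across rows, so the row player's payoff equals the payoff from D: (19/41)·11 + (22/41)·(-9) = 11/41.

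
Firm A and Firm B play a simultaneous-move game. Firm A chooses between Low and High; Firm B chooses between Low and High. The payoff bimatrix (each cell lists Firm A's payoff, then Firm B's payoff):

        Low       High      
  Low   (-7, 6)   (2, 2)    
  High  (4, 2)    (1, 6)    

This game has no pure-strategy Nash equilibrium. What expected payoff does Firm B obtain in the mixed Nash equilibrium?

4

For Firm B to be willing to mix, Firm B must be indifferent between Low and High, which pins down Firm A's mix.
  Firm B's expected payoff from Low: p·6 + (1−p)·2 = 4p + 2
  Firm B's expected payoff from High: p·2 + (1−p)·6 = -4p + 6
  4p + 2 = -4p + 6  ⇒  8p = 4  ⇒  p = 1/2.
At equilibrium Firm B is indifferent across columns, so Firm B's payoff equals the payoff from Low: (1/2)·6 + (1/2)·2 = 4.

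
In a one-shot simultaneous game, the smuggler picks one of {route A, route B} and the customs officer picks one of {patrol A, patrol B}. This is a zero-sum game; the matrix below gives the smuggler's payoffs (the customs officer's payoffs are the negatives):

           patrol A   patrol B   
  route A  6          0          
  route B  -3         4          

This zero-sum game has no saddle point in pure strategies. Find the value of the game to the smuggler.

v = 24/13

The customs officer's mix must leave the smuggler indifferent between route A and route B.
  the smuggler's payoff from route A: q·6 + (1−q)·0 = 6q
  the smuggler's payoff from route B: q·(-3) + (1−q)·4 = -7q + 4
  6q = -7q + 4  ⇒  13q = 4  ⇒  q = 4/13.
The value is the smuggler's expected payoff against this mix (using route A): (4/13)·6 + (9/13)·0 = 24/13.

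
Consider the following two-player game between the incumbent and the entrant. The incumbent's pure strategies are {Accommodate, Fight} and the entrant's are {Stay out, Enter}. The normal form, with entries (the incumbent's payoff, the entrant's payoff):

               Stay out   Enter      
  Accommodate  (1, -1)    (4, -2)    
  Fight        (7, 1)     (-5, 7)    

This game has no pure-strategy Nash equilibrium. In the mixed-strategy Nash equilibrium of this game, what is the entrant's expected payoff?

-5/7

Set the entrant's expected payoff from Stay out equal to that from Enter:
  the entrant's expected payoff from Stay out: p·(-1) + (1−p)·1 = -2p + 1
  the entrant's expected payoff from Enter: p·(-2) + (1−p)·7 = -9p + 7
  -2p + 1 = -9p + 7  ⇒  7p = 6  ⇒  p = 6/7.
At equilibrium the entrant is indifferent across columns, so the entrant's payoff equals the payoff from Stay out: (6/7)·(-1) + (1/7)·1 = -5/7.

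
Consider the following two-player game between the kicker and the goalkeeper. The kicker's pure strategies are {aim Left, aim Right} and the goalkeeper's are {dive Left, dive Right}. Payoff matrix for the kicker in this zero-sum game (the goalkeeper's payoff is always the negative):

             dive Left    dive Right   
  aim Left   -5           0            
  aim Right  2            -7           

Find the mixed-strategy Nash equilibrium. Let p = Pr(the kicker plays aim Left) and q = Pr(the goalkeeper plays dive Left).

p = 9/14, q = 1/2

For the goalkeeper to be willing to mix, the goalkeeper must be indifferent between dive Left and dive Right, which pins down the kicker's mix.
  the goalkeeper's payoff from dive Left: p·5 + (1−p)·(-2) = 7p - 2
  the goalkeeper's payoff from dive Right: p·0 + (1−p)·7 = -7p + 7
  7p - 2 = -7p + 7  ⇒  14p = 9  ⇒  p = 9/14.
For the kicker to be willing to mix, the kicker must be indifferent between aim Left and aim Right, which pins down the goalkeeper's mix.
  the kicker's expected payoff from aim Left: q·(-5) + (1−q)·0 = -5q
  the kicker's expected payoff from aim Right: q·2 + (1−q)·(-7) = 9q - 7
  -5q = 9q - 7  ⇒  -14q = -7  ⇒  q = 1/2.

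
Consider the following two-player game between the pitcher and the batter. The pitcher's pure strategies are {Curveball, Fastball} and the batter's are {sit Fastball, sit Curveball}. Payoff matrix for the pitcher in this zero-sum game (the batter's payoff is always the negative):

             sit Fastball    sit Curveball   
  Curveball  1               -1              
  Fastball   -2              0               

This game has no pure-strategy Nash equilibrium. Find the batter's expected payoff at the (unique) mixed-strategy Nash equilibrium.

1/2

The pitcher's mix must leave the batter indifferent between sit Fastball and sit Curveball.
  the batter's payoff from sit Fastball: p·(-1) + (1−p)·2 = -3p + 2
  the batter's payoff from sit Curveball: p·1 + (1−p)·0 = p
  -3p + 2 = p  ⇒  -4p = -2  ⇒  p = 1/2.
At equilibrium the batter is indifferent across columns, so the batter's payoff equals the payoff from sit Fastball: (1/2)·(-1) + (1/2)·2 = 1/2.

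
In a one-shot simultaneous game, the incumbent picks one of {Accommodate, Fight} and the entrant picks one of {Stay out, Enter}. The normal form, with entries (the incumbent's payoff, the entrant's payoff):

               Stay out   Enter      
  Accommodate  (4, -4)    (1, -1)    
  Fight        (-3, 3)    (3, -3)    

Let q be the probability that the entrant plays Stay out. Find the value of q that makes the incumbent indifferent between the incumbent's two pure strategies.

q = 2/9

The incumbent's indifference between Accommodate and Fight determines the entrant's mixing probability q:
  the incumbent's expected payoff from Accommodate: q·4 + (1−q)·1 = 3q + 1
  the incumbent's expected payoff from Fight: q·(-3) + (1−q)·3 = -6q + 3
  3q + 1 = -6q + 3  ⇒  9q = 2  ⇒  q = 2/9.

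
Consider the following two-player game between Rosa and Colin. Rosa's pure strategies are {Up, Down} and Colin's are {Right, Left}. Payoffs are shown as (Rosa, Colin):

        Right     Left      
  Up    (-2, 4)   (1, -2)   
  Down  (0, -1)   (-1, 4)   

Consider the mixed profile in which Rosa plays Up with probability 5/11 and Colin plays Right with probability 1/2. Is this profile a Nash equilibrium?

Yes

Check Colin's indifference given Rosa's mix p = 5/11:
  payoff from Right = 14/11; payoff from Left = 14/11 — equal.
Check Rosa's indifference given Colin's mix q = 1/2:
  payoff from Up = -1/2; payoff from Down = -1/2 — equal.
Both players are indifferent, so neither can profitably deviate.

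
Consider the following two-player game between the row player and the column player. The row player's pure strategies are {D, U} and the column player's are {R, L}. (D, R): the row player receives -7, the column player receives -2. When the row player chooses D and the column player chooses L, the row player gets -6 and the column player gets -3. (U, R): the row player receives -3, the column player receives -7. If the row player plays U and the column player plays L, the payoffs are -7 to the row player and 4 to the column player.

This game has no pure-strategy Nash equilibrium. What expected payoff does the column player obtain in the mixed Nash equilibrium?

For the column player to be willing to mix, the column player must be indifferent between R and L, which pins down the row player's mix.
  the column player's expected payoff from R: p·(-2) + (1−p)·(-7) = 5p - 7
  the column player's expected payoff from L: p·(-3) + (1−p)·4 = -7p + 4
  5p - 7 = -7p + 4  ⇒  12p = 11  ⇒  p = 11/12.
At equilibrium the column player is indifferent across columns, so the column player's payoff equals the payoff from R: (11/12)·(-2) + (1/12)·(-7) = -29/12.

-29/12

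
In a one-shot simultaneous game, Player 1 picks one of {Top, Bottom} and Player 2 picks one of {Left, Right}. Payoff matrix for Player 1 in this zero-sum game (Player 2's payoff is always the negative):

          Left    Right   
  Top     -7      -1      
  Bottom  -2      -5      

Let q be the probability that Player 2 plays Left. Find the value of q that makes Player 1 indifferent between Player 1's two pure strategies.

Set Player 1's expected payoff from Top equal to that from Bottom:
  Player 1's payoff to Top: q·(-7) + (1−q)·(-1) = -6q - 1
  Player 1's payoff to Bottom: q·(-2) + (1−q)·(-5) = 3q - 5
  -6q - 1 = 3q - 5  ⇒  -9q = -4  ⇒  q = 4/9.

q = 4/9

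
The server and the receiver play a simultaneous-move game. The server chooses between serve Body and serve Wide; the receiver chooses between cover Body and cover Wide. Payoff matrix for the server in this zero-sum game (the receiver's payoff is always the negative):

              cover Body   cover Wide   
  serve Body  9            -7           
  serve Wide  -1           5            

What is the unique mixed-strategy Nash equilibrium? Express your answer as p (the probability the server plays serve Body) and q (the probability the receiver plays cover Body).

The receiver's indifference between cover Body and cover Wide determines the server's mixing probability p:
  the receiver's payoff from cover Body: p·(-9) + (1−p)·1 = -10p + 1
  the receiver's payoff from cover Wide: p·7 + (1−p)·(-5) = 12p - 5
  -10p + 1 = 12p - 5  ⇒  -22p = -6  ⇒  p = 3/11.
Set the server's expected payoff from serve Body equal to that from serve Wide:
  the server's payoff from serve Body: q·9 + (1−q)·(-7) = 16q - 7
  the server's payoff from serve Wide: q·(-1) + (1−q)·5 = -6q + 5
  16q - 7 = -6q + 5  ⇒  22q = 12  ⇒  q = 6/11.

p = 3/11, q = 6/11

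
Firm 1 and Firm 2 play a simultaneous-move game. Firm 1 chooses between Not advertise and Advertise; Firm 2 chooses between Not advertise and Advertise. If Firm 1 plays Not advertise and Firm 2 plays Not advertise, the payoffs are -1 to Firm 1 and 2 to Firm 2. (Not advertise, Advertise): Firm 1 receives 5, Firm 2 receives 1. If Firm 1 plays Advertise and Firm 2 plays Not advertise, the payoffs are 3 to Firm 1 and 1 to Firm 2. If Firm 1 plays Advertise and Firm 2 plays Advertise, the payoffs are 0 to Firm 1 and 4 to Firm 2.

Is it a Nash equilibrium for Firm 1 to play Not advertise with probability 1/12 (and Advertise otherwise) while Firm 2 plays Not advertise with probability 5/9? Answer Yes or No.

No

Given Firm 1's mix p = 1/12, Firm 2's payoff from Not advertise is 13/12 but from Advertise is 15/4. Firm 2 strictly prefers Advertise, so Firm 2 would not mix.
So the proposed profile is not a Nash equilibrium.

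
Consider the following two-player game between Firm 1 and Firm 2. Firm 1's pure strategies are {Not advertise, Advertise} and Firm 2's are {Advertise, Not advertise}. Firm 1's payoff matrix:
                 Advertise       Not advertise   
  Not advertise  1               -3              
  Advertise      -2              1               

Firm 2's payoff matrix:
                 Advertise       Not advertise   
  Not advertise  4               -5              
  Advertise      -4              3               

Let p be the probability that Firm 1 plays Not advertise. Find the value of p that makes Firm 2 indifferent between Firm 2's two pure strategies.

For Firm 2 to be willing to mix, Firm 2 must be indifferent between Advertise and Not advertise, which pins down Firm 1's mix.
  Firm 2's expected payoff from Advertise: p·4 + (1−p)·(-4) = 8p - 4
  Firm 2's expected payoff from Not advertise: p·(-5) + (1−p)·3 = -8p + 3
  8p - 4 = -8p + 3  ⇒  16p = 7  ⇒  p = 7/16.

p = 7/16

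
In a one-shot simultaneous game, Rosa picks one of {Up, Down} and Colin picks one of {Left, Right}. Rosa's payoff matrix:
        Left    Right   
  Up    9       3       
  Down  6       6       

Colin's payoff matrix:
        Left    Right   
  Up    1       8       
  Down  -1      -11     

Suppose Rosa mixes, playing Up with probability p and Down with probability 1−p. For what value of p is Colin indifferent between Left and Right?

Rosa's mix must leave Colin indifferent between Left and Right.
  Colin's payoff to Left: p·1 + (1−p)·(-1) = 2p - 1
  Colin's payoff to Right: p·8 + (1−p)·(-11) = 19p - 11
  2p - 1 = 19p - 11  ⇒  -17p = -10  ⇒  p = 10/17.

p = 10/17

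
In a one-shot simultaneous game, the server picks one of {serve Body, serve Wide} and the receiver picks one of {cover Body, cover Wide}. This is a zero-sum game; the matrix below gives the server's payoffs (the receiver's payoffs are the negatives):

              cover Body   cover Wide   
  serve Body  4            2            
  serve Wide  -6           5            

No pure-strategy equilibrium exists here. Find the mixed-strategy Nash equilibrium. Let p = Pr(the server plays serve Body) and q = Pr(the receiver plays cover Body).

p = 11/13, q = 3/13

The server's mix must leave the receiver indifferent between cover Body and cover Wide.
  the receiver's payoff from cover Body: p·(-4) + (1−p)·6 = -10p + 6
  the receiver's payoff from cover Wide: p·(-2) + (1−p)·(-5) = 3p - 5
  -10p + 6 = 3p - 5  ⇒  -13p = -11  ⇒  p = 11/13.
Set the server's expected payoff from serve Body equal to that from serve Wide:
  the server's expected payoff from serve Body: q·4 + (1−q)·2 = 2q + 2
  the server's expected payoff from serve Wide: q·(-6) + (1−q)·5 = -11q + 5
  2q + 2 = -11q + 5  ⇒  13q = 3  ⇒  q = 3/13.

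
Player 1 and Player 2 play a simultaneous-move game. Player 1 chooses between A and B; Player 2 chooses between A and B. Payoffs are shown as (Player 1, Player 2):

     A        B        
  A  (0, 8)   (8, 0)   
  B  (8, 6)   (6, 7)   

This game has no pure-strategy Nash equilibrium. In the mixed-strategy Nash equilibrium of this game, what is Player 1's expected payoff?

32/5

Set Player 1's expected payoff from A equal to that from B:
  Player 1's payoff to A: q·0 + (1−q)·8 = -8q + 8
  Player 1's payoff to B: q·8 + (1−q)·6 = 2q + 6
  -8q + 8 = 2q + 6  ⇒  -10q = -2  ⇒  q = 1/5.
At equilibrium Player 1 is indifferent across rows, so Player 1's payoff equals the payoff from A: (1/5)·0 + (4/5)·8 = 32/5.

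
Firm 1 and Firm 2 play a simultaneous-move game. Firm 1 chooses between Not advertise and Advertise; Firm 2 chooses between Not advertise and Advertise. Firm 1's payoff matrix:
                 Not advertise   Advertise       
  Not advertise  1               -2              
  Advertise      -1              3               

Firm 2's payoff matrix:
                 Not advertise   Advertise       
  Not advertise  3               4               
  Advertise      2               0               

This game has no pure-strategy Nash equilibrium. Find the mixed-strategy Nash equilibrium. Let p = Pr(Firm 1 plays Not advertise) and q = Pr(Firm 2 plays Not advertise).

For Firm 2 to be willing to mix, Firm 2 must be indifferent between Not advertise and Advertise, which pins down Firm 1's mix.
  Firm 2's payoff to Not advertise: p·3 + (1−p)·2 = p + 2
  Firm 2's payoff to Advertise: p·4 + (1−p)·0 = 4p
  p + 2 = 4p  ⇒  -3p = -2  ⇒  p = 2/3.
Firm 1's indifference between Not advertise and Advertise determines Firm 2's mixing probability q:
  Firm 1's expected payoff from Not advertise: q·1 + (1−q)·(-2) = 3q - 2
  Firm 1's expected payoff from Advertise: q·(-1) + (1−q)·3 = -4q + 3
  3q - 2 = -4q + 3  ⇒  7q = 5  ⇒  q = 5/7.

p = 2/3, q = 5/7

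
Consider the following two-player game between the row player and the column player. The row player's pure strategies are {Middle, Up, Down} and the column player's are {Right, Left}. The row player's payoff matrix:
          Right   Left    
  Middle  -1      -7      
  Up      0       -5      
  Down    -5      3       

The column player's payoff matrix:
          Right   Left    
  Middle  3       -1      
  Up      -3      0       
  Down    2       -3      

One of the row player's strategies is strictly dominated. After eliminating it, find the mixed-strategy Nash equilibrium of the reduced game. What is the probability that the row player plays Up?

p = 5/8

The row player's strategy Middle is strictly dominated by Up: 0 > -1 and -5 > -7. Eliminate Middle.
In a mixed equilibrium the column player is indifferent between Right and Left; this condition fixes p.
  the column player's payoff to Right: p·(-3) + (1−p)·2 = -5p + 2
  the column player's payoff to Left: p·0 + (1−p)·(-3) = 3p - 3
  -5p + 2 = 3p - 3  ⇒  -8p = -5  ⇒  p = 5/8.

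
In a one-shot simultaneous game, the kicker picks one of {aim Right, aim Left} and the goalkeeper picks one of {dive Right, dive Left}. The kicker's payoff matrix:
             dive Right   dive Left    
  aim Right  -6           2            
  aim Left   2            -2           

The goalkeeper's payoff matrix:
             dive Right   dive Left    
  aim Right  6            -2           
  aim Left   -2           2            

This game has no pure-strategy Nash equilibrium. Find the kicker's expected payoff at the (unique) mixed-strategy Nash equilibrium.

-2/3

In a mixed equilibrium the kicker is indifferent between aim Right and aim Left; this condition fixes q.
  the kicker's payoff to aim Right: q·(-6) + (1−q)·2 = -8q + 2
  the kicker's payoff to aim Left: q·2 + (1−q)·(-2) = 4q - 2
  -8q + 2 = 4q - 2  ⇒  -12q = -4  ⇒  q = 1/3.
At equilibrium the kicker is indifferent across rows, so the kicker's payoff equals the payoff from aim Right: (1/3)·(-6) + (2/3)·2 = -2/3.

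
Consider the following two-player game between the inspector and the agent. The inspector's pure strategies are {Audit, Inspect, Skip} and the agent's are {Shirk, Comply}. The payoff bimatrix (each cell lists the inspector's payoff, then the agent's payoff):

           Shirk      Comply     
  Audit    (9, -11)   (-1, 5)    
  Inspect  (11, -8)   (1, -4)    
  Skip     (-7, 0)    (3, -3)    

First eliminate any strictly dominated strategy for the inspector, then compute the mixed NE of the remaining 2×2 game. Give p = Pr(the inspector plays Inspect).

p = 3/7

The inspector's strategy Audit is strictly dominated by Inspect: 11 > 9 and 1 > -1. Eliminate Audit.
The agent's indifference between Shirk and Comply determines the inspector's mixing probability p:
  the agent's expected payoff from Shirk: p·(-8) + (1−p)·0 = -8p
  the agent's expected payoff from Comply: p·(-4) + (1−p)·(-3) = -p - 3
  -8p = -p - 3  ⇒  -7p = -3  ⇒  p = 3/7.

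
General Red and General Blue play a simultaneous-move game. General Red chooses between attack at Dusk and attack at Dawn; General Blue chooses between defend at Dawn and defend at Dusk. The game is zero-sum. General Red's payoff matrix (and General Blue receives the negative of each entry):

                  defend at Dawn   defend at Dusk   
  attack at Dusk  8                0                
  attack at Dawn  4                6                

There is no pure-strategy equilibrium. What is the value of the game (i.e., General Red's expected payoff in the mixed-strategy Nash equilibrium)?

For General Red to be willing to mix, General Red must be indifferent between attack at Dusk and attack at Dawn, which pins down General Blue's mix.
  General Red's payoff from attack at Dusk: q·8 + (1−q)·0 = 8q
  General Red's payoff from attack at Dawn: q·4 + (1−q)·6 = -2q + 6
  8q = -2q + 6  ⇒  10q = 6  ⇒  q = 3/5.
The value is General Red's expected payoff against this mix (using attack at Dusk): (3/5)·8 + (2/5)·0 = 24/5.

v = 24/5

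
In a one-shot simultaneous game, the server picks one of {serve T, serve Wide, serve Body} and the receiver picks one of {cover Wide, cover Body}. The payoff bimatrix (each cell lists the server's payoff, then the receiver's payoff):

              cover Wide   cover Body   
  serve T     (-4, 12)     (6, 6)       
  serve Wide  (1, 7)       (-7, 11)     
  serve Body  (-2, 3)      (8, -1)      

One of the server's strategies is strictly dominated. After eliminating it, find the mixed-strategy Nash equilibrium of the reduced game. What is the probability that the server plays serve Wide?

p = 1/2

The server's strategy serve T is strictly dominated by serve Body: -2 > -4 and 8 > 6. Eliminate serve T.
The server's mix must leave the receiver indifferent between cover Wide and cover Body.
  the receiver's payoff to cover Wide: p·7 + (1−p)·3 = 4p + 3
  the receiver's payoff to cover Body: p·11 + (1−p)·(-1) = 12p - 1
  4p + 3 = 12p - 1  ⇒  -8p = -4  ⇒  p = 1/2.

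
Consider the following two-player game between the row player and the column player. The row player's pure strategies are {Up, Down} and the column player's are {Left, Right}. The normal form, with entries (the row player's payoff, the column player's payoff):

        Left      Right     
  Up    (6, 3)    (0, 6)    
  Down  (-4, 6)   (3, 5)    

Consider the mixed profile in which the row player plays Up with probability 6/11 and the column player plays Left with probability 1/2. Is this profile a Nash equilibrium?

No

Given the row player's mix p = 6/11, the column player's payoff from Left is 48/11 but from Right is 61/11. The column player strictly prefers Right, so the column player would not mix.
So the proposed profile is not a Nash equilibrium.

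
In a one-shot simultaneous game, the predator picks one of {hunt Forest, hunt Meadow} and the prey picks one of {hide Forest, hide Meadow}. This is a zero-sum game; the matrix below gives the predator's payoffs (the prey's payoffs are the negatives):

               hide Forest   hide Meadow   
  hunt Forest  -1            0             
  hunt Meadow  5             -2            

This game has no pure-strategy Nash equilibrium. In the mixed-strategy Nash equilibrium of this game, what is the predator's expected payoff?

-1/4

The predator's indifference between hunt Forest and hunt Meadow determines the prey's mixing probability q:
  the predator's payoff from hunt Forest: q·(-1) + (1−q)·0 = -q
  the predator's payoff from hunt Meadow: q·5 + (1−q)·(-2) = 7q - 2
  -q = 7q - 2  ⇒  -8q = -2  ⇒  q = 1/4.
At equilibrium the predator is indifferent across rows, so the predator's payoff equals the payoff from hunt Forest: (1/4)·(-1) + (3/4)·0 = -1/4.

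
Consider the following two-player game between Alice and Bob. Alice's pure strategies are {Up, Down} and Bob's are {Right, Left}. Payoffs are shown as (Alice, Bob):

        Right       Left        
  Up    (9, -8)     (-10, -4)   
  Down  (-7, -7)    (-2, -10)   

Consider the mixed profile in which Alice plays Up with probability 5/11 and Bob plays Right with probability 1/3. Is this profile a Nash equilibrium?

No

Given Alice's mix p = 5/11, Bob's payoff from Right is -82/11 but from Left is -80/11. Bob strictly prefers Left, so Bob would not mix.
So the proposed profile is not a Nash equilibrium.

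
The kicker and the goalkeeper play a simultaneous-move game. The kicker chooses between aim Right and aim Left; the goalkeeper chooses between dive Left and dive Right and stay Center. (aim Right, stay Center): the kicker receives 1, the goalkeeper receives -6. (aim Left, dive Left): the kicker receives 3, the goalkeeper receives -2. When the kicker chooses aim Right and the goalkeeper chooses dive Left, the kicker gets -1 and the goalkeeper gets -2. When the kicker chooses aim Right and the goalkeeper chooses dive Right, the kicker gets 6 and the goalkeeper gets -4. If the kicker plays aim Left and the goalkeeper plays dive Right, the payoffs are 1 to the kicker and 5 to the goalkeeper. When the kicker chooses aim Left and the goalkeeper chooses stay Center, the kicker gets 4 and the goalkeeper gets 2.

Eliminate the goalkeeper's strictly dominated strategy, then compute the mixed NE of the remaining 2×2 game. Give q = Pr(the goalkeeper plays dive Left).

q = 5/9

The goalkeeper's strategy stay Center is strictly dominated by dive Right: -4 > -6 and 5 > 2. Eliminate stay Center.
Set the kicker's expected payoff from aim Right equal to that from aim Left:
  the kicker's payoff from aim Right: q·(-1) + (1−q)·6 = -7q + 6
  the kicker's payoff from aim Left: q·3 + (1−q)·1 = 2q + 1
  -7q + 6 = 2q + 1  ⇒  -9q = -5  ⇒  q = 5/9.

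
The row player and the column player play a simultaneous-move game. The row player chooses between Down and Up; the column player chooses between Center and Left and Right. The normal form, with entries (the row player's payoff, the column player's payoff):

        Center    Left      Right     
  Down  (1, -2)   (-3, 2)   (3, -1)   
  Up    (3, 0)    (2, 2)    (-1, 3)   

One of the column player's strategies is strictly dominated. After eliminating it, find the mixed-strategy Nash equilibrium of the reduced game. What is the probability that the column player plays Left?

q = 4/9

The column player's strategy Center is strictly dominated by Right: -1 > -2 and 3 > 0. Eliminate Center.
The column player's mix must leave the row player indifferent between Down and Up.
  the row player's payoff to Down: q·(-3) + (1−q)·3 = -6q + 3
  the row player's payoff to Up: q·2 + (1−q)·(-1) = 3q - 1
  -6q + 3 = 3q - 1  ⇒  -9q = -4  ⇒  q = 4/9.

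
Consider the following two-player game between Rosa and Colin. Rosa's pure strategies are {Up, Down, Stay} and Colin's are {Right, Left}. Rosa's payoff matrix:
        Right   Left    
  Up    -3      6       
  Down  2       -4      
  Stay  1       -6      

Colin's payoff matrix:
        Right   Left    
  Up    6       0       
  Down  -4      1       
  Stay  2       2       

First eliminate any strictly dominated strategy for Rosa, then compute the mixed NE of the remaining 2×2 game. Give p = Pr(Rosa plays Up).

p = 5/11

Rosa's strategy Stay is strictly dominated by Down: 2 > 1 and -4 > -6. Eliminate Stay.
Rosa's mix must leave Colin indifferent between Right and Left.
  Colin's payoff to Right: p·6 + (1−p)·(-4) = 10p - 4
  Colin's payoff to Left: p·0 + (1−p)·1 = -p + 1
  10p - 4 = -p + 1  ⇒  11p = 5  ⇒  p = 5/11.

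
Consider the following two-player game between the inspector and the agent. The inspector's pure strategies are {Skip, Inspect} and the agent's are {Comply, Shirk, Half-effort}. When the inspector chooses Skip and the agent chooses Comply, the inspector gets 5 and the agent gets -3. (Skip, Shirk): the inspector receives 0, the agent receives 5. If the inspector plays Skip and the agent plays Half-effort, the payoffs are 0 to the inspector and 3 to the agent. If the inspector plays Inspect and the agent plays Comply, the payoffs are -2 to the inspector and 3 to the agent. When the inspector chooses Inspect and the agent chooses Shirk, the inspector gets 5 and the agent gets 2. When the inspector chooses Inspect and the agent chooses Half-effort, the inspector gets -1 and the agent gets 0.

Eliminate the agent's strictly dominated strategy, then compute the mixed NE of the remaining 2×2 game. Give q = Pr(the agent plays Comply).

The agent's strategy Half-effort is strictly dominated by Shirk: 5 > 3 and 2 > 0. Eliminate Half-effort.
The inspector's indifference between Skip and Inspect determines the agent's mixing probability q:
  the inspector's expected payoff from Skip: q·5 + (1−q)·0 = 5q
  the inspector's expected payoff from Inspect: q·(-2) + (1−q)·5 = -7q + 5
  5q = -7q + 5  ⇒  12q = 5  ⇒  q = 5/12.

q = 5/12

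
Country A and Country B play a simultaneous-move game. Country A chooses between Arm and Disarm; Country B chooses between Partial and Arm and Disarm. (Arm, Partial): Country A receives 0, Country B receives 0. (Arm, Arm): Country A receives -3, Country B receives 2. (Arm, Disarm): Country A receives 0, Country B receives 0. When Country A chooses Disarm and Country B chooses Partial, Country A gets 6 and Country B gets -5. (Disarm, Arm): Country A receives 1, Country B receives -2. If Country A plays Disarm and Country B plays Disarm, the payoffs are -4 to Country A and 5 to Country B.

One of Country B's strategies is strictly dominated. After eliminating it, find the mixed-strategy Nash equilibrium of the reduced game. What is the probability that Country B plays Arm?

q = 1/2

Country B's strategy Partial is strictly dominated by Arm: 2 > 0 and -2 > -5. Eliminate Partial.
Country A's indifference between Arm and Disarm determines Country B's mixing probability q:
  Country A's payoff to Arm: q·(-3) + (1−q)·0 = -3q
  Country A's payoff to Disarm: q·1 + (1−q)·(-4) = 5q - 4
  -3q = 5q - 4  ⇒  -8q = -4  ⇒  q = 1/2.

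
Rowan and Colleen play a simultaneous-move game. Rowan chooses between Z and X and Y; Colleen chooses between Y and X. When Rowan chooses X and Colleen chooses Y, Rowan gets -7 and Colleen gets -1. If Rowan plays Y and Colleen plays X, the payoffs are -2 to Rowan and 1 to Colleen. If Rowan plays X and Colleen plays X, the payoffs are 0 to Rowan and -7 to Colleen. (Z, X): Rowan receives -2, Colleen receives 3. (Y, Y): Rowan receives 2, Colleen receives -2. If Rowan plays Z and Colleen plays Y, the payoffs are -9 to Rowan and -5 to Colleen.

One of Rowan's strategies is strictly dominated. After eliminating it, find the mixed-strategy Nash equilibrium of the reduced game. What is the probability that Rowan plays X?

Rowan's strategy Z is strictly dominated by X: -7 > -9 and 0 > -2. Eliminate Z.
Set Colleen's expected payoff from Y equal to that from X:
  Colleen's payoff to Y: p·(-1) + (1−p)·(-2) = p - 2
  Colleen's payoff to X: p·(-7) + (1−p)·1 = -8p + 1
  p - 2 = -8p + 1  ⇒  9p = 3  ⇒  p = 1/3.

p = 1/3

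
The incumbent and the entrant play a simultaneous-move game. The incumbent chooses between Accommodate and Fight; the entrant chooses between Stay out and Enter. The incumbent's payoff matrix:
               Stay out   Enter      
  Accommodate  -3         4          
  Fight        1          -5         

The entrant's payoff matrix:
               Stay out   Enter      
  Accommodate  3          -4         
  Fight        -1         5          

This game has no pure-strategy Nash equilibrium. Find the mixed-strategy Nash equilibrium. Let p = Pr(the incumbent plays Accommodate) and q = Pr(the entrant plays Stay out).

p = 6/13, q = 9/13

The incumbent's mix must leave the entrant indifferent between Stay out and Enter.
  the entrant's expected payoff from Stay out: p·3 + (1−p)·(-1) = 4p - 1
  the entrant's expected payoff from Enter: p·(-4) + (1−p)·5 = -9p + 5
  4p - 1 = -9p + 5  ⇒  13p = 6  ⇒  p = 6/13.
Set the incumbent's expected payoff from Accommodate equal to that from Fight:
  the incumbent's expected payoff from Accommodate: q·(-3) + (1−q)·4 = -7q + 4
  the incumbent's expected payoff from Fight: q·1 + (1−q)·(-5) = 6q - 5
  -7q + 4 = 6q - 5  ⇒  -13q = -9  ⇒  q = 9/13.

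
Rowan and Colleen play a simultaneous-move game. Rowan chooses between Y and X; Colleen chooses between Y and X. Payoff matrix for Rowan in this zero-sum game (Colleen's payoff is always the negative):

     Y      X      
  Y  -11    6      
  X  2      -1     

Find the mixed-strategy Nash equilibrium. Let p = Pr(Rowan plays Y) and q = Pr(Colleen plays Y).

p = 3/20, q = 7/20

Rowan's mix must leave Colleen indifferent between Y and X.
  Colleen's expected payoff from Y: p·11 + (1−p)·(-2) = 13p - 2
  Colleen's expected payoff from X: p·(-6) + (1−p)·1 = -7p + 1
  13p - 2 = -7p + 1  ⇒  20p = 3  ⇒  p = 3/20.
Colleen's mix must leave Rowan indifferent between Y and X.
  Rowan's expected payoff from Y: q·(-11) + (1−q)·6 = -17q + 6
  Rowan's expected payoff from X: q·2 + (1−q)·(-1) = 3q - 1
  -17q + 6 = 3q - 1  ⇒  -20q = -7  ⇒  q = 7/20.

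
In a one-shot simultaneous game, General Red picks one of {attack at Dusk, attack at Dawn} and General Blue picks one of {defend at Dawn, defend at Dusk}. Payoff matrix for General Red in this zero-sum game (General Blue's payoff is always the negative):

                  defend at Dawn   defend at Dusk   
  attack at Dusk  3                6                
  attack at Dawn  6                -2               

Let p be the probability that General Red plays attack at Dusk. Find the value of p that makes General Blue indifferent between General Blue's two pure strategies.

Set General Blue's expected payoff from defend at Dawn equal to that from defend at Dusk:
  General Blue's expected payoff from defend at Dawn: p·(-3) + (1−p)·(-6) = 3p - 6
  General Blue's expected payoff from defend at Dusk: p·(-6) + (1−p)·2 = -8p + 2
  3p - 6 = -8p + 2  ⇒  11p = 8  ⇒  p = 8/11.

p = 8/11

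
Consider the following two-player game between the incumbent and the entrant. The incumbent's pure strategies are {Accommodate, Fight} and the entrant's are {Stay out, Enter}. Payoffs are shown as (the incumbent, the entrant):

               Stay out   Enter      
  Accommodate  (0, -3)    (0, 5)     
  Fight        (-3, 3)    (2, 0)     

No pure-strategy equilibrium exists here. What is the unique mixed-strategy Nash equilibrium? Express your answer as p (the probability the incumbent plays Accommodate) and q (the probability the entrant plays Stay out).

The entrant's indifference between Stay out and Enter determines the incumbent's mixing probability p:
  the entrant's payoff to Stay out: p·(-3) + (1−p)·3 = -6p + 3
  the entrant's payoff to Enter: p·5 + (1−p)·0 = 5p
  -6p + 3 = 5p  ⇒  -11p = -3  ⇒  p = 3/11.
Set the incumbent's expected payoff from Accommodate equal to that from Fight:
  the incumbent's payoff from Accommodate: q·0 + (1−q)·0 = 0
  the incumbent's payoff from Fight: q·(-3) + (1−q)·2 = -5q + 2
  0 = -5q + 2  ⇒  5q = 2  ⇒  q = 2/5.

p = 3/11, q = 2/5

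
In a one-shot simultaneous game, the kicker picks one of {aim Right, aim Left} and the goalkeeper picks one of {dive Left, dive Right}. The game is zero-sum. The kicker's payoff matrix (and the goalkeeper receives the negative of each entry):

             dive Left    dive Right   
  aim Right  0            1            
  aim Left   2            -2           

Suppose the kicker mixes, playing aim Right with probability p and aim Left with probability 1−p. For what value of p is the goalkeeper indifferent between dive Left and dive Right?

Set the goalkeeper's expected payoff from dive Left equal to that from dive Right:
  the goalkeeper's expected payoff from dive Left: p·0 + (1−p)·(-2) = 2p - 2
  the goalkeeper's expected payoff from dive Right: p·(-1) + (1−p)·2 = -3p + 2
  2p - 2 = -3p + 2  ⇒  5p = 4  ⇒  p = 4/5.

p = 4/5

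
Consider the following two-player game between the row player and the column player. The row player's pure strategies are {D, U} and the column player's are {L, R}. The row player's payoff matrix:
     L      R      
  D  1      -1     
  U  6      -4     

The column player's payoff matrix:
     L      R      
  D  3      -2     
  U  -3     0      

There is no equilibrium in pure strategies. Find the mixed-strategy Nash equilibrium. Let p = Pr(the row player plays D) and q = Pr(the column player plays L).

Set the column player's expected payoff from L equal to that from R:
  the column player's payoff to L: p·3 + (1−p)·(-3) = 6p - 3
  the column player's payoff to R: p·(-2) + (1−p)·0 = -2p
  6p - 3 = -2p  ⇒  8p = 3  ⇒  p = 3/8.
Set the row player's expected payoff from D equal to that from U:
  the row player's expected payoff from D: q·1 + (1−q)·(-1) = 2q - 1
  the row player's expected payoff from U: q·6 + (1−q)·(-4) = 10q - 4
  2q - 1 = 10q - 4  ⇒  -8q = -3  ⇒  q = 3/8.

p = 3/8, q = 3/8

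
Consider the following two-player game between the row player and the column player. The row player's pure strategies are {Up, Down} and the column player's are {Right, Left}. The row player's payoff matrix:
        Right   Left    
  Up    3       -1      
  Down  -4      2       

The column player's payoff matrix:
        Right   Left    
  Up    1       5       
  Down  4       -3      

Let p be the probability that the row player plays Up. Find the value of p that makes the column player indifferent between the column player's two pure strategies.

For the column player to be willing to mix, the column player must be indifferent between Right and Left, which pins down the row player's mix.
  the column player's expected payoff from Right: p·1 + (1−p)·4 = -3p + 4
  the column player's expected payoff from Left: p·5 + (1−p)·(-3) = 8p - 3
  -3p + 4 = 8p - 3  ⇒  -11p = -7  ⇒  p = 7/11.

p = 7/11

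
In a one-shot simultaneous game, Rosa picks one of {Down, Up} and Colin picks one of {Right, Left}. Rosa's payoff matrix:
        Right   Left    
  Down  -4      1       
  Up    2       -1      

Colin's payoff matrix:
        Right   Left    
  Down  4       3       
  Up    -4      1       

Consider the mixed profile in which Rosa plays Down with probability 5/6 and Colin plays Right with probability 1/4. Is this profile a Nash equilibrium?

Check Colin's indifference given Rosa's mix p = 5/6:
  payoff from Right = 8/3; payoff from Left = 8/3 — equal.
Check Rosa's indifference given Colin's mix q = 1/4:
  payoff from Down = -1/4; payoff from Up = -1/4 — equal.
Both players are indifferent, so neither can profitably deviate.

Yes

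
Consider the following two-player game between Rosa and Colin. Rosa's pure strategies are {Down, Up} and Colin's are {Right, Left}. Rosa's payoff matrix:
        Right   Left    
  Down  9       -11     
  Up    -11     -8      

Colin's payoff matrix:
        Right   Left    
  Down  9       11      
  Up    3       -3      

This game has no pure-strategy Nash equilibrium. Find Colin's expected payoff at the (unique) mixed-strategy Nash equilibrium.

In a mixed equilibrium Colin is indifferent between Right and Left; this condition fixes p.
  Colin's payoff from Right: p·9 + (1−p)·3 = 6p + 3
  Colin's payoff from Left: p·11 + (1−p)·(-3) = 14p - 3
  6p + 3 = 14p - 3  ⇒  -8p = -6  ⇒  p = 3/4.
At equilibrium Colin is indifferent across columns, so Colin's payoff equals the payoff from Right: (3/4)·9 + (1/4)·3 = 15/2.

15/2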